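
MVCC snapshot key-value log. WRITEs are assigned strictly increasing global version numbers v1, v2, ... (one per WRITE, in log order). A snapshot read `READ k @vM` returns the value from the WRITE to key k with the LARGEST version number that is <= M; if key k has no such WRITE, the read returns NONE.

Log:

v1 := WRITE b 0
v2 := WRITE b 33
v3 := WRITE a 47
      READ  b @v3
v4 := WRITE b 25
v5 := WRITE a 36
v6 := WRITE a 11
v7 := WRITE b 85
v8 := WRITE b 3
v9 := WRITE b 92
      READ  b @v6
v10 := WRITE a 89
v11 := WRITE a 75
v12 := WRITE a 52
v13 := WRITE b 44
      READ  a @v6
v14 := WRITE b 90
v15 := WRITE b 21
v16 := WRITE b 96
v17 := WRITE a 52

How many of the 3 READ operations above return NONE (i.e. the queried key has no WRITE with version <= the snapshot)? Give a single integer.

v1: WRITE b=0  (b history now [(1, 0)])
v2: WRITE b=33  (b history now [(1, 0), (2, 33)])
v3: WRITE a=47  (a history now [(3, 47)])
READ b @v3: history=[(1, 0), (2, 33)] -> pick v2 -> 33
v4: WRITE b=25  (b history now [(1, 0), (2, 33), (4, 25)])
v5: WRITE a=36  (a history now [(3, 47), (5, 36)])
v6: WRITE a=11  (a history now [(3, 47), (5, 36), (6, 11)])
v7: WRITE b=85  (b history now [(1, 0), (2, 33), (4, 25), (7, 85)])
v8: WRITE b=3  (b history now [(1, 0), (2, 33), (4, 25), (7, 85), (8, 3)])
v9: WRITE b=92  (b history now [(1, 0), (2, 33), (4, 25), (7, 85), (8, 3), (9, 92)])
READ b @v6: history=[(1, 0), (2, 33), (4, 25), (7, 85), (8, 3), (9, 92)] -> pick v4 -> 25
v10: WRITE a=89  (a history now [(3, 47), (5, 36), (6, 11), (10, 89)])
v11: WRITE a=75  (a history now [(3, 47), (5, 36), (6, 11), (10, 89), (11, 75)])
v12: WRITE a=52  (a history now [(3, 47), (5, 36), (6, 11), (10, 89), (11, 75), (12, 52)])
v13: WRITE b=44  (b history now [(1, 0), (2, 33), (4, 25), (7, 85), (8, 3), (9, 92), (13, 44)])
READ a @v6: history=[(3, 47), (5, 36), (6, 11), (10, 89), (11, 75), (12, 52)] -> pick v6 -> 11
v14: WRITE b=90  (b history now [(1, 0), (2, 33), (4, 25), (7, 85), (8, 3), (9, 92), (13, 44), (14, 90)])
v15: WRITE b=21  (b history now [(1, 0), (2, 33), (4, 25), (7, 85), (8, 3), (9, 92), (13, 44), (14, 90), (15, 21)])
v16: WRITE b=96  (b history now [(1, 0), (2, 33), (4, 25), (7, 85), (8, 3), (9, 92), (13, 44), (14, 90), (15, 21), (16, 96)])
v17: WRITE a=52  (a history now [(3, 47), (5, 36), (6, 11), (10, 89), (11, 75), (12, 52), (17, 52)])
Read results in order: ['33', '25', '11']
NONE count = 0

Answer: 0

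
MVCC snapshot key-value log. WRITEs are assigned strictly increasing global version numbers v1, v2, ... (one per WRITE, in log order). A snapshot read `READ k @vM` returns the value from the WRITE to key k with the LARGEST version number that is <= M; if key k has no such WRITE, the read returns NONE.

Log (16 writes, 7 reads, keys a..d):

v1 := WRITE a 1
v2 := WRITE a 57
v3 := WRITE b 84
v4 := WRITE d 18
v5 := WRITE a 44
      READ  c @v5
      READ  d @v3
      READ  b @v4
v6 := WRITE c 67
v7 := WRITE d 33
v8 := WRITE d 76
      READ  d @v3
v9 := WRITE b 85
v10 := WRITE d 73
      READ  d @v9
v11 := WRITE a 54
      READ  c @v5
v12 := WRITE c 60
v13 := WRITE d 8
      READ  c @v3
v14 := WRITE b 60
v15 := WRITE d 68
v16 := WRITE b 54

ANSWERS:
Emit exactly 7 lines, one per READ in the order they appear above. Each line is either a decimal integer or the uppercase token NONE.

Answer: NONE
NONE
84
NONE
76
NONE
NONE

Derivation:
v1: WRITE a=1  (a history now [(1, 1)])
v2: WRITE a=57  (a history now [(1, 1), (2, 57)])
v3: WRITE b=84  (b history now [(3, 84)])
v4: WRITE d=18  (d history now [(4, 18)])
v5: WRITE a=44  (a history now [(1, 1), (2, 57), (5, 44)])
READ c @v5: history=[] -> no version <= 5 -> NONE
READ d @v3: history=[(4, 18)] -> no version <= 3 -> NONE
READ b @v4: history=[(3, 84)] -> pick v3 -> 84
v6: WRITE c=67  (c history now [(6, 67)])
v7: WRITE d=33  (d history now [(4, 18), (7, 33)])
v8: WRITE d=76  (d history now [(4, 18), (7, 33), (8, 76)])
READ d @v3: history=[(4, 18), (7, 33), (8, 76)] -> no version <= 3 -> NONE
v9: WRITE b=85  (b history now [(3, 84), (9, 85)])
v10: WRITE d=73  (d history now [(4, 18), (7, 33), (8, 76), (10, 73)])
READ d @v9: history=[(4, 18), (7, 33), (8, 76), (10, 73)] -> pick v8 -> 76
v11: WRITE a=54  (a history now [(1, 1), (2, 57), (5, 44), (11, 54)])
READ c @v5: history=[(6, 67)] -> no version <= 5 -> NONE
v12: WRITE c=60  (c history now [(6, 67), (12, 60)])
v13: WRITE d=8  (d history now [(4, 18), (7, 33), (8, 76), (10, 73), (13, 8)])
READ c @v3: history=[(6, 67), (12, 60)] -> no version <= 3 -> NONE
v14: WRITE b=60  (b history now [(3, 84), (9, 85), (14, 60)])
v15: WRITE d=68  (d history now [(4, 18), (7, 33), (8, 76), (10, 73), (13, 8), (15, 68)])
v16: WRITE b=54  (b history now [(3, 84), (9, 85), (14, 60), (16, 54)])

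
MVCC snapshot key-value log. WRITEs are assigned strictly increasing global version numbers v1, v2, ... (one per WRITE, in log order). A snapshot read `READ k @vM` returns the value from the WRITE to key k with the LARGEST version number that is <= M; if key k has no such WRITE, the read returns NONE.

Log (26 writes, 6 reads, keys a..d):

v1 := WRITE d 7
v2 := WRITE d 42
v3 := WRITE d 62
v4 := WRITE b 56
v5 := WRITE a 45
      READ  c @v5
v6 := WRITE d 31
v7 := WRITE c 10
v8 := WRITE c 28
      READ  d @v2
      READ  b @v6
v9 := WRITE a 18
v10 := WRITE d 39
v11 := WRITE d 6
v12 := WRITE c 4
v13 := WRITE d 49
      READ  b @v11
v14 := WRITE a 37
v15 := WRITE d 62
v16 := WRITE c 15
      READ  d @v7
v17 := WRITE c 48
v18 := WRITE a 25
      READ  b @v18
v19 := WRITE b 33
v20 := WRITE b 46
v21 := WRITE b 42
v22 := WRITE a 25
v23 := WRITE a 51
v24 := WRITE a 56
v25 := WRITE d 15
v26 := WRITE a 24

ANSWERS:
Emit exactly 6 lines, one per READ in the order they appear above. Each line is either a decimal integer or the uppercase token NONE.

Answer: NONE
42
56
56
31
56

Derivation:
v1: WRITE d=7  (d history now [(1, 7)])
v2: WRITE d=42  (d history now [(1, 7), (2, 42)])
v3: WRITE d=62  (d history now [(1, 7), (2, 42), (3, 62)])
v4: WRITE b=56  (b history now [(4, 56)])
v5: WRITE a=45  (a history now [(5, 45)])
READ c @v5: history=[] -> no version <= 5 -> NONE
v6: WRITE d=31  (d history now [(1, 7), (2, 42), (3, 62), (6, 31)])
v7: WRITE c=10  (c history now [(7, 10)])
v8: WRITE c=28  (c history now [(7, 10), (8, 28)])
READ d @v2: history=[(1, 7), (2, 42), (3, 62), (6, 31)] -> pick v2 -> 42
READ b @v6: history=[(4, 56)] -> pick v4 -> 56
v9: WRITE a=18  (a history now [(5, 45), (9, 18)])
v10: WRITE d=39  (d history now [(1, 7), (2, 42), (3, 62), (6, 31), (10, 39)])
v11: WRITE d=6  (d history now [(1, 7), (2, 42), (3, 62), (6, 31), (10, 39), (11, 6)])
v12: WRITE c=4  (c history now [(7, 10), (8, 28), (12, 4)])
v13: WRITE d=49  (d history now [(1, 7), (2, 42), (3, 62), (6, 31), (10, 39), (11, 6), (13, 49)])
READ b @v11: history=[(4, 56)] -> pick v4 -> 56
v14: WRITE a=37  (a history now [(5, 45), (9, 18), (14, 37)])
v15: WRITE d=62  (d history now [(1, 7), (2, 42), (3, 62), (6, 31), (10, 39), (11, 6), (13, 49), (15, 62)])
v16: WRITE c=15  (c history now [(7, 10), (8, 28), (12, 4), (16, 15)])
READ d @v7: history=[(1, 7), (2, 42), (3, 62), (6, 31), (10, 39), (11, 6), (13, 49), (15, 62)] -> pick v6 -> 31
v17: WRITE c=48  (c history now [(7, 10), (8, 28), (12, 4), (16, 15), (17, 48)])
v18: WRITE a=25  (a history now [(5, 45), (9, 18), (14, 37), (18, 25)])
READ b @v18: history=[(4, 56)] -> pick v4 -> 56
v19: WRITE b=33  (b history now [(4, 56), (19, 33)])
v20: WRITE b=46  (b history now [(4, 56), (19, 33), (20, 46)])
v21: WRITE b=42  (b history now [(4, 56), (19, 33), (20, 46), (21, 42)])
v22: WRITE a=25  (a history now [(5, 45), (9, 18), (14, 37), (18, 25), (22, 25)])
v23: WRITE a=51  (a history now [(5, 45), (9, 18), (14, 37), (18, 25), (22, 25), (23, 51)])
v24: WRITE a=56  (a history now [(5, 45), (9, 18), (14, 37), (18, 25), (22, 25), (23, 51), (24, 56)])
v25: WRITE d=15  (d history now [(1, 7), (2, 42), (3, 62), (6, 31), (10, 39), (11, 6), (13, 49), (15, 62), (25, 15)])
v26: WRITE a=24  (a history now [(5, 45), (9, 18), (14, 37), (18, 25), (22, 25), (23, 51), (24, 56), (26, 24)])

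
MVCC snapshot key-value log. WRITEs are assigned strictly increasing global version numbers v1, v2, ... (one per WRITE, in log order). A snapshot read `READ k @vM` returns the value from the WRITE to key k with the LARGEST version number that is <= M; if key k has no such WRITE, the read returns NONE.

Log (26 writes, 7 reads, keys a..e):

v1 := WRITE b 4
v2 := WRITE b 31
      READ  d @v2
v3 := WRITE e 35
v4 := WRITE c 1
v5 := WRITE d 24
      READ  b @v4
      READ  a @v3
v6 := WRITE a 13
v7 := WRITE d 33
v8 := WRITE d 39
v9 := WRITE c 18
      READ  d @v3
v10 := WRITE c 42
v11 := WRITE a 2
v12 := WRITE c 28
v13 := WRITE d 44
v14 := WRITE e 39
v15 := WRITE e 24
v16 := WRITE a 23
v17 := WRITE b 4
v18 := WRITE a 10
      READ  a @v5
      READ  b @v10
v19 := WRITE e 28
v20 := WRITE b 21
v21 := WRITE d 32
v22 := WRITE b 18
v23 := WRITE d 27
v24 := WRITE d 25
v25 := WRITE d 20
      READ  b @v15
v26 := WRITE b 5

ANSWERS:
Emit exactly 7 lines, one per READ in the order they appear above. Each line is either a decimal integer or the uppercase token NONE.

Answer: NONE
31
NONE
NONE
NONE
31
31

Derivation:
v1: WRITE b=4  (b history now [(1, 4)])
v2: WRITE b=31  (b history now [(1, 4), (2, 31)])
READ d @v2: history=[] -> no version <= 2 -> NONE
v3: WRITE e=35  (e history now [(3, 35)])
v4: WRITE c=1  (c history now [(4, 1)])
v5: WRITE d=24  (d history now [(5, 24)])
READ b @v4: history=[(1, 4), (2, 31)] -> pick v2 -> 31
READ a @v3: history=[] -> no version <= 3 -> NONE
v6: WRITE a=13  (a history now [(6, 13)])
v7: WRITE d=33  (d history now [(5, 24), (7, 33)])
v8: WRITE d=39  (d history now [(5, 24), (7, 33), (8, 39)])
v9: WRITE c=18  (c history now [(4, 1), (9, 18)])
READ d @v3: history=[(5, 24), (7, 33), (8, 39)] -> no version <= 3 -> NONE
v10: WRITE c=42  (c history now [(4, 1), (9, 18), (10, 42)])
v11: WRITE a=2  (a history now [(6, 13), (11, 2)])
v12: WRITE c=28  (c history now [(4, 1), (9, 18), (10, 42), (12, 28)])
v13: WRITE d=44  (d history now [(5, 24), (7, 33), (8, 39), (13, 44)])
v14: WRITE e=39  (e history now [(3, 35), (14, 39)])
v15: WRITE e=24  (e history now [(3, 35), (14, 39), (15, 24)])
v16: WRITE a=23  (a history now [(6, 13), (11, 2), (16, 23)])
v17: WRITE b=4  (b history now [(1, 4), (2, 31), (17, 4)])
v18: WRITE a=10  (a history now [(6, 13), (11, 2), (16, 23), (18, 10)])
READ a @v5: history=[(6, 13), (11, 2), (16, 23), (18, 10)] -> no version <= 5 -> NONE
READ b @v10: history=[(1, 4), (2, 31), (17, 4)] -> pick v2 -> 31
v19: WRITE e=28  (e history now [(3, 35), (14, 39), (15, 24), (19, 28)])
v20: WRITE b=21  (b history now [(1, 4), (2, 31), (17, 4), (20, 21)])
v21: WRITE d=32  (d history now [(5, 24), (7, 33), (8, 39), (13, 44), (21, 32)])
v22: WRITE b=18  (b history now [(1, 4), (2, 31), (17, 4), (20, 21), (22, 18)])
v23: WRITE d=27  (d history now [(5, 24), (7, 33), (8, 39), (13, 44), (21, 32), (23, 27)])
v24: WRITE d=25  (d history now [(5, 24), (7, 33), (8, 39), (13, 44), (21, 32), (23, 27), (24, 25)])
v25: WRITE d=20  (d history now [(5, 24), (7, 33), (8, 39), (13, 44), (21, 32), (23, 27), (24, 25), (25, 20)])
READ b @v15: history=[(1, 4), (2, 31), (17, 4), (20, 21), (22, 18)] -> pick v2 -> 31
v26: WRITE b=5  (b history now [(1, 4), (2, 31), (17, 4), (20, 21), (22, 18), (26, 5)])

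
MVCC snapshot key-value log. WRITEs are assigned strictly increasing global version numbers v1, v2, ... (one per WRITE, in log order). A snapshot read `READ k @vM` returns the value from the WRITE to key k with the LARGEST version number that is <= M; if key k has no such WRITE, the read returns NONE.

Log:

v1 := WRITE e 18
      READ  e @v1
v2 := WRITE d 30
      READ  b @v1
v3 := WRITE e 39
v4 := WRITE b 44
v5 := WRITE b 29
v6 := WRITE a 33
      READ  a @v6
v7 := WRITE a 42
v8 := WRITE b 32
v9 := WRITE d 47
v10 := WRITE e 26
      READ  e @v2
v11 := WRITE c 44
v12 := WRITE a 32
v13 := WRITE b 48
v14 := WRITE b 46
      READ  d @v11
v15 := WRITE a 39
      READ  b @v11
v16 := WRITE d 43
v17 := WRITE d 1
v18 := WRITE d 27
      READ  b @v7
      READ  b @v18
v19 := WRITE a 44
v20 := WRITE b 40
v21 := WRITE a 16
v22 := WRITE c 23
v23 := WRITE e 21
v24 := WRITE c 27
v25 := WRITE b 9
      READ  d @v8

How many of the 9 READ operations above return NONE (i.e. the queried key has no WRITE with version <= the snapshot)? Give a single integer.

v1: WRITE e=18  (e history now [(1, 18)])
READ e @v1: history=[(1, 18)] -> pick v1 -> 18
v2: WRITE d=30  (d history now [(2, 30)])
READ b @v1: history=[] -> no version <= 1 -> NONE
v3: WRITE e=39  (e history now [(1, 18), (3, 39)])
v4: WRITE b=44  (b history now [(4, 44)])
v5: WRITE b=29  (b history now [(4, 44), (5, 29)])
v6: WRITE a=33  (a history now [(6, 33)])
READ a @v6: history=[(6, 33)] -> pick v6 -> 33
v7: WRITE a=42  (a history now [(6, 33), (7, 42)])
v8: WRITE b=32  (b history now [(4, 44), (5, 29), (8, 32)])
v9: WRITE d=47  (d history now [(2, 30), (9, 47)])
v10: WRITE e=26  (e history now [(1, 18), (3, 39), (10, 26)])
READ e @v2: history=[(1, 18), (3, 39), (10, 26)] -> pick v1 -> 18
v11: WRITE c=44  (c history now [(11, 44)])
v12: WRITE a=32  (a history now [(6, 33), (7, 42), (12, 32)])
v13: WRITE b=48  (b history now [(4, 44), (5, 29), (8, 32), (13, 48)])
v14: WRITE b=46  (b history now [(4, 44), (5, 29), (8, 32), (13, 48), (14, 46)])
READ d @v11: history=[(2, 30), (9, 47)] -> pick v9 -> 47
v15: WRITE a=39  (a history now [(6, 33), (7, 42), (12, 32), (15, 39)])
READ b @v11: history=[(4, 44), (5, 29), (8, 32), (13, 48), (14, 46)] -> pick v8 -> 32
v16: WRITE d=43  (d history now [(2, 30), (9, 47), (16, 43)])
v17: WRITE d=1  (d history now [(2, 30), (9, 47), (16, 43), (17, 1)])
v18: WRITE d=27  (d history now [(2, 30), (9, 47), (16, 43), (17, 1), (18, 27)])
READ b @v7: history=[(4, 44), (5, 29), (8, 32), (13, 48), (14, 46)] -> pick v5 -> 29
READ b @v18: history=[(4, 44), (5, 29), (8, 32), (13, 48), (14, 46)] -> pick v14 -> 46
v19: WRITE a=44  (a history now [(6, 33), (7, 42), (12, 32), (15, 39), (19, 44)])
v20: WRITE b=40  (b history now [(4, 44), (5, 29), (8, 32), (13, 48), (14, 46), (20, 40)])
v21: WRITE a=16  (a history now [(6, 33), (7, 42), (12, 32), (15, 39), (19, 44), (21, 16)])
v22: WRITE c=23  (c history now [(11, 44), (22, 23)])
v23: WRITE e=21  (e history now [(1, 18), (3, 39), (10, 26), (23, 21)])
v24: WRITE c=27  (c history now [(11, 44), (22, 23), (24, 27)])
v25: WRITE b=9  (b history now [(4, 44), (5, 29), (8, 32), (13, 48), (14, 46), (20, 40), (25, 9)])
READ d @v8: history=[(2, 30), (9, 47), (16, 43), (17, 1), (18, 27)] -> pick v2 -> 30
Read results in order: ['18', 'NONE', '33', '18', '47', '32', '29', '46', '30']
NONE count = 1

Answer: 1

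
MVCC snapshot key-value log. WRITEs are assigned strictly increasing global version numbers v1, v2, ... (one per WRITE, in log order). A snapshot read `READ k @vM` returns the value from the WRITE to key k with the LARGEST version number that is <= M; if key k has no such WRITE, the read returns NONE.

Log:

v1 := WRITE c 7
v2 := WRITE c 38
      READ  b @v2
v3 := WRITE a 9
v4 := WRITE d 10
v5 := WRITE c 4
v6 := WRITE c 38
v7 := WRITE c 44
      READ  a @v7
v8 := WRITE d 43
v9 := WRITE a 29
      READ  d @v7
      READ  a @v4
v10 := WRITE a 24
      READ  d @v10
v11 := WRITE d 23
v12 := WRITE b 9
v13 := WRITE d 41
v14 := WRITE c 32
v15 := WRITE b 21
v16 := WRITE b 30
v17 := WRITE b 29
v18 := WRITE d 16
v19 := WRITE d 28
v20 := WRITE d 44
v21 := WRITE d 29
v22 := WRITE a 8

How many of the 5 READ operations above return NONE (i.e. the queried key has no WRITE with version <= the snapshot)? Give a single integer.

v1: WRITE c=7  (c history now [(1, 7)])
v2: WRITE c=38  (c history now [(1, 7), (2, 38)])
READ b @v2: history=[] -> no version <= 2 -> NONE
v3: WRITE a=9  (a history now [(3, 9)])
v4: WRITE d=10  (d history now [(4, 10)])
v5: WRITE c=4  (c history now [(1, 7), (2, 38), (5, 4)])
v6: WRITE c=38  (c history now [(1, 7), (2, 38), (5, 4), (6, 38)])
v7: WRITE c=44  (c history now [(1, 7), (2, 38), (5, 4), (6, 38), (7, 44)])
READ a @v7: history=[(3, 9)] -> pick v3 -> 9
v8: WRITE d=43  (d history now [(4, 10), (8, 43)])
v9: WRITE a=29  (a history now [(3, 9), (9, 29)])
READ d @v7: history=[(4, 10), (8, 43)] -> pick v4 -> 10
READ a @v4: history=[(3, 9), (9, 29)] -> pick v3 -> 9
v10: WRITE a=24  (a history now [(3, 9), (9, 29), (10, 24)])
READ d @v10: history=[(4, 10), (8, 43)] -> pick v8 -> 43
v11: WRITE d=23  (d history now [(4, 10), (8, 43), (11, 23)])
v12: WRITE b=9  (b history now [(12, 9)])
v13: WRITE d=41  (d history now [(4, 10), (8, 43), (11, 23), (13, 41)])
v14: WRITE c=32  (c history now [(1, 7), (2, 38), (5, 4), (6, 38), (7, 44), (14, 32)])
v15: WRITE b=21  (b history now [(12, 9), (15, 21)])
v16: WRITE b=30  (b history now [(12, 9), (15, 21), (16, 30)])
v17: WRITE b=29  (b history now [(12, 9), (15, 21), (16, 30), (17, 29)])
v18: WRITE d=16  (d history now [(4, 10), (8, 43), (11, 23), (13, 41), (18, 16)])
v19: WRITE d=28  (d history now [(4, 10), (8, 43), (11, 23), (13, 41), (18, 16), (19, 28)])
v20: WRITE d=44  (d history now [(4, 10), (8, 43), (11, 23), (13, 41), (18, 16), (19, 28), (20, 44)])
v21: WRITE d=29  (d history now [(4, 10), (8, 43), (11, 23), (13, 41), (18, 16), (19, 28), (20, 44), (21, 29)])
v22: WRITE a=8  (a history now [(3, 9), (9, 29), (10, 24), (22, 8)])
Read results in order: ['NONE', '9', '10', '9', '43']
NONE count = 1

Answer: 1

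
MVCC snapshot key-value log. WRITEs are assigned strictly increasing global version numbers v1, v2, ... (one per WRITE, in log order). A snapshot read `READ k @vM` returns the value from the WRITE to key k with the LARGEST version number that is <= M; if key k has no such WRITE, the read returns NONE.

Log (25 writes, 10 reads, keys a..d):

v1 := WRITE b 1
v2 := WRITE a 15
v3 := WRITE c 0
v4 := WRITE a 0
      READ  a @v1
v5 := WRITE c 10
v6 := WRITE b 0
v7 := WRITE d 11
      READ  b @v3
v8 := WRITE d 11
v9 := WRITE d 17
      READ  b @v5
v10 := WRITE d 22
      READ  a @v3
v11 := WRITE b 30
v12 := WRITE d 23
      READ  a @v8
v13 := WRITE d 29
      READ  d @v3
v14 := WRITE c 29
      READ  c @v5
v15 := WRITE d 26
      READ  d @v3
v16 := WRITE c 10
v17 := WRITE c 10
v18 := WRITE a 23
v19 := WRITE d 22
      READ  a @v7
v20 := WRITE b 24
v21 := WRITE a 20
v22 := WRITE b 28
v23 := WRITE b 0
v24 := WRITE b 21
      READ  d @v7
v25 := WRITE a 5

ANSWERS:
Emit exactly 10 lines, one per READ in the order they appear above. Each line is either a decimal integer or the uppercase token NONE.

v1: WRITE b=1  (b history now [(1, 1)])
v2: WRITE a=15  (a history now [(2, 15)])
v3: WRITE c=0  (c history now [(3, 0)])
v4: WRITE a=0  (a history now [(2, 15), (4, 0)])
READ a @v1: history=[(2, 15), (4, 0)] -> no version <= 1 -> NONE
v5: WRITE c=10  (c history now [(3, 0), (5, 10)])
v6: WRITE b=0  (b history now [(1, 1), (6, 0)])
v7: WRITE d=11  (d history now [(7, 11)])
READ b @v3: history=[(1, 1), (6, 0)] -> pick v1 -> 1
v8: WRITE d=11  (d history now [(7, 11), (8, 11)])
v9: WRITE d=17  (d history now [(7, 11), (8, 11), (9, 17)])
READ b @v5: history=[(1, 1), (6, 0)] -> pick v1 -> 1
v10: WRITE d=22  (d history now [(7, 11), (8, 11), (9, 17), (10, 22)])
READ a @v3: history=[(2, 15), (4, 0)] -> pick v2 -> 15
v11: WRITE b=30  (b history now [(1, 1), (6, 0), (11, 30)])
v12: WRITE d=23  (d history now [(7, 11), (8, 11), (9, 17), (10, 22), (12, 23)])
READ a @v8: history=[(2, 15), (4, 0)] -> pick v4 -> 0
v13: WRITE d=29  (d history now [(7, 11), (8, 11), (9, 17), (10, 22), (12, 23), (13, 29)])
READ d @v3: history=[(7, 11), (8, 11), (9, 17), (10, 22), (12, 23), (13, 29)] -> no version <= 3 -> NONE
v14: WRITE c=29  (c history now [(3, 0), (5, 10), (14, 29)])
READ c @v5: history=[(3, 0), (5, 10), (14, 29)] -> pick v5 -> 10
v15: WRITE d=26  (d history now [(7, 11), (8, 11), (9, 17), (10, 22), (12, 23), (13, 29), (15, 26)])
READ d @v3: history=[(7, 11), (8, 11), (9, 17), (10, 22), (12, 23), (13, 29), (15, 26)] -> no version <= 3 -> NONE
v16: WRITE c=10  (c history now [(3, 0), (5, 10), (14, 29), (16, 10)])
v17: WRITE c=10  (c history now [(3, 0), (5, 10), (14, 29), (16, 10), (17, 10)])
v18: WRITE a=23  (a history now [(2, 15), (4, 0), (18, 23)])
v19: WRITE d=22  (d history now [(7, 11), (8, 11), (9, 17), (10, 22), (12, 23), (13, 29), (15, 26), (19, 22)])
READ a @v7: history=[(2, 15), (4, 0), (18, 23)] -> pick v4 -> 0
v20: WRITE b=24  (b history now [(1, 1), (6, 0), (11, 30), (20, 24)])
v21: WRITE a=20  (a history now [(2, 15), (4, 0), (18, 23), (21, 20)])
v22: WRITE b=28  (b history now [(1, 1), (6, 0), (11, 30), (20, 24), (22, 28)])
v23: WRITE b=0  (b history now [(1, 1), (6, 0), (11, 30), (20, 24), (22, 28), (23, 0)])
v24: WRITE b=21  (b history now [(1, 1), (6, 0), (11, 30), (20, 24), (22, 28), (23, 0), (24, 21)])
READ d @v7: history=[(7, 11), (8, 11), (9, 17), (10, 22), (12, 23), (13, 29), (15, 26), (19, 22)] -> pick v7 -> 11
v25: WRITE a=5  (a history now [(2, 15), (4, 0), (18, 23), (21, 20), (25, 5)])

Answer: NONE
1
1
15
0
NONE
10
NONE
0
11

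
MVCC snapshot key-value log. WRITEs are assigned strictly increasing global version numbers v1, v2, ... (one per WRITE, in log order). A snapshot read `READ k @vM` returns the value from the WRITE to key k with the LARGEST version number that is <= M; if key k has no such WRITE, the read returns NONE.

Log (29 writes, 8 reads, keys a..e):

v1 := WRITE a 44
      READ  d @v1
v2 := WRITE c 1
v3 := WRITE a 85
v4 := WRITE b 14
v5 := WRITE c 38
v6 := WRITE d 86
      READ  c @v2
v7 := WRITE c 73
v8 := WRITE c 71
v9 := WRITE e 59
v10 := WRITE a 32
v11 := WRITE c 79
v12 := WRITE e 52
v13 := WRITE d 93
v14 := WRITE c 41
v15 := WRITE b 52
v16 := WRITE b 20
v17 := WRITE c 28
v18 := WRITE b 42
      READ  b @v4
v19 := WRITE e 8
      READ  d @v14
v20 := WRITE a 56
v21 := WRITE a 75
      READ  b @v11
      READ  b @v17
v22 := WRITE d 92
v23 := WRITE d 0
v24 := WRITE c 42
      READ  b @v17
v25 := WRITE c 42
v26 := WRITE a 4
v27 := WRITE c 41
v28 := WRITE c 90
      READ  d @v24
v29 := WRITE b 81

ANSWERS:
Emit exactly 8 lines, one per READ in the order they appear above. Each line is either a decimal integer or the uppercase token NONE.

v1: WRITE a=44  (a history now [(1, 44)])
READ d @v1: history=[] -> no version <= 1 -> NONE
v2: WRITE c=1  (c history now [(2, 1)])
v3: WRITE a=85  (a history now [(1, 44), (3, 85)])
v4: WRITE b=14  (b history now [(4, 14)])
v5: WRITE c=38  (c history now [(2, 1), (5, 38)])
v6: WRITE d=86  (d history now [(6, 86)])
READ c @v2: history=[(2, 1), (5, 38)] -> pick v2 -> 1
v7: WRITE c=73  (c history now [(2, 1), (5, 38), (7, 73)])
v8: WRITE c=71  (c history now [(2, 1), (5, 38), (7, 73), (8, 71)])
v9: WRITE e=59  (e history now [(9, 59)])
v10: WRITE a=32  (a history now [(1, 44), (3, 85), (10, 32)])
v11: WRITE c=79  (c history now [(2, 1), (5, 38), (7, 73), (8, 71), (11, 79)])
v12: WRITE e=52  (e history now [(9, 59), (12, 52)])
v13: WRITE d=93  (d history now [(6, 86), (13, 93)])
v14: WRITE c=41  (c history now [(2, 1), (5, 38), (7, 73), (8, 71), (11, 79), (14, 41)])
v15: WRITE b=52  (b history now [(4, 14), (15, 52)])
v16: WRITE b=20  (b history now [(4, 14), (15, 52), (16, 20)])
v17: WRITE c=28  (c history now [(2, 1), (5, 38), (7, 73), (8, 71), (11, 79), (14, 41), (17, 28)])
v18: WRITE b=42  (b history now [(4, 14), (15, 52), (16, 20), (18, 42)])
READ b @v4: history=[(4, 14), (15, 52), (16, 20), (18, 42)] -> pick v4 -> 14
v19: WRITE e=8  (e history now [(9, 59), (12, 52), (19, 8)])
READ d @v14: history=[(6, 86), (13, 93)] -> pick v13 -> 93
v20: WRITE a=56  (a history now [(1, 44), (3, 85), (10, 32), (20, 56)])
v21: WRITE a=75  (a history now [(1, 44), (3, 85), (10, 32), (20, 56), (21, 75)])
READ b @v11: history=[(4, 14), (15, 52), (16, 20), (18, 42)] -> pick v4 -> 14
READ b @v17: history=[(4, 14), (15, 52), (16, 20), (18, 42)] -> pick v16 -> 20
v22: WRITE d=92  (d history now [(6, 86), (13, 93), (22, 92)])
v23: WRITE d=0  (d history now [(6, 86), (13, 93), (22, 92), (23, 0)])
v24: WRITE c=42  (c history now [(2, 1), (5, 38), (7, 73), (8, 71), (11, 79), (14, 41), (17, 28), (24, 42)])
READ b @v17: history=[(4, 14), (15, 52), (16, 20), (18, 42)] -> pick v16 -> 20
v25: WRITE c=42  (c history now [(2, 1), (5, 38), (7, 73), (8, 71), (11, 79), (14, 41), (17, 28), (24, 42), (25, 42)])
v26: WRITE a=4  (a history now [(1, 44), (3, 85), (10, 32), (20, 56), (21, 75), (26, 4)])
v27: WRITE c=41  (c history now [(2, 1), (5, 38), (7, 73), (8, 71), (11, 79), (14, 41), (17, 28), (24, 42), (25, 42), (27, 41)])
v28: WRITE c=90  (c history now [(2, 1), (5, 38), (7, 73), (8, 71), (11, 79), (14, 41), (17, 28), (24, 42), (25, 42), (27, 41), (28, 90)])
READ d @v24: history=[(6, 86), (13, 93), (22, 92), (23, 0)] -> pick v23 -> 0
v29: WRITE b=81  (b history now [(4, 14), (15, 52), (16, 20), (18, 42), (29, 81)])

Answer: NONE
1
14
93
14
20
20
0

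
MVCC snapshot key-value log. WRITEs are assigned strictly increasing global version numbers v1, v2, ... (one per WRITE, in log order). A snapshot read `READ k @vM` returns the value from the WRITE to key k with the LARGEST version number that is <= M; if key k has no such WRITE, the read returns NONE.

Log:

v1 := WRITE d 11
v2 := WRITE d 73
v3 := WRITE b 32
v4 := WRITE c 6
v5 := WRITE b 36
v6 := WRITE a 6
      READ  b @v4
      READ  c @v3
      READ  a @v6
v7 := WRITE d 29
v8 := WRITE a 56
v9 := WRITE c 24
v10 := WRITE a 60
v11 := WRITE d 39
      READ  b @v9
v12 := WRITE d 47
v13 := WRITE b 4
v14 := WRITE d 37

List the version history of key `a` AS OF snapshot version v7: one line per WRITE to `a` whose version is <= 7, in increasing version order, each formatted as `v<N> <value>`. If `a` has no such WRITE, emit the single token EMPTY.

Answer: v6 6

Derivation:
Scan writes for key=a with version <= 7:
  v1 WRITE d 11 -> skip
  v2 WRITE d 73 -> skip
  v3 WRITE b 32 -> skip
  v4 WRITE c 6 -> skip
  v5 WRITE b 36 -> skip
  v6 WRITE a 6 -> keep
  v7 WRITE d 29 -> skip
  v8 WRITE a 56 -> drop (> snap)
  v9 WRITE c 24 -> skip
  v10 WRITE a 60 -> drop (> snap)
  v11 WRITE d 39 -> skip
  v12 WRITE d 47 -> skip
  v13 WRITE b 4 -> skip
  v14 WRITE d 37 -> skip
Collected: [(6, 6)]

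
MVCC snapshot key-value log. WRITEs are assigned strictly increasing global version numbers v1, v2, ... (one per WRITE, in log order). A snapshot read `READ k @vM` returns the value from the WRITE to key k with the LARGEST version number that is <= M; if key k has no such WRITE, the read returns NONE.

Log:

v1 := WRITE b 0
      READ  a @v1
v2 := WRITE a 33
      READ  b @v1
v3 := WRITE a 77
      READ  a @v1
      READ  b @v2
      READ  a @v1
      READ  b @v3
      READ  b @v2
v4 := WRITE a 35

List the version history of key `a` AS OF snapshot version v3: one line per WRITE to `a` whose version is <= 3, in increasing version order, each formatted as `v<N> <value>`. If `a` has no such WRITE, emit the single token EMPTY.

Answer: v2 33
v3 77

Derivation:
Scan writes for key=a with version <= 3:
  v1 WRITE b 0 -> skip
  v2 WRITE a 33 -> keep
  v3 WRITE a 77 -> keep
  v4 WRITE a 35 -> drop (> snap)
Collected: [(2, 33), (3, 77)]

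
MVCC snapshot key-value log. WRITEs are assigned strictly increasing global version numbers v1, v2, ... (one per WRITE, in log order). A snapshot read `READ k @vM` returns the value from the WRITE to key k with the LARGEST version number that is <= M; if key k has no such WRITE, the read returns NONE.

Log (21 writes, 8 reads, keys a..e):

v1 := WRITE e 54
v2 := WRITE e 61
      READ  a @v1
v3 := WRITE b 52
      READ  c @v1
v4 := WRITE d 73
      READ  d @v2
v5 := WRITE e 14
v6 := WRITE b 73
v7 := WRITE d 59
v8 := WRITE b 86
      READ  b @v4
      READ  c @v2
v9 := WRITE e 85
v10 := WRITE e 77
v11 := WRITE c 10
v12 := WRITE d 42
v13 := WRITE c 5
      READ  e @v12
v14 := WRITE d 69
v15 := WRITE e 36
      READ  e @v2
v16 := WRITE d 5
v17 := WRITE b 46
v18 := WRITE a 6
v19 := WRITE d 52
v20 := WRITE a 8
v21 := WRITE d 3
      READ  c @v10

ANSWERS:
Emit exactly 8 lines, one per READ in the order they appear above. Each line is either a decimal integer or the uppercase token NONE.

Answer: NONE
NONE
NONE
52
NONE
77
61
NONE

Derivation:
v1: WRITE e=54  (e history now [(1, 54)])
v2: WRITE e=61  (e history now [(1, 54), (2, 61)])
READ a @v1: history=[] -> no version <= 1 -> NONE
v3: WRITE b=52  (b history now [(3, 52)])
READ c @v1: history=[] -> no version <= 1 -> NONE
v4: WRITE d=73  (d history now [(4, 73)])
READ d @v2: history=[(4, 73)] -> no version <= 2 -> NONE
v5: WRITE e=14  (e history now [(1, 54), (2, 61), (5, 14)])
v6: WRITE b=73  (b history now [(3, 52), (6, 73)])
v7: WRITE d=59  (d history now [(4, 73), (7, 59)])
v8: WRITE b=86  (b history now [(3, 52), (6, 73), (8, 86)])
READ b @v4: history=[(3, 52), (6, 73), (8, 86)] -> pick v3 -> 52
READ c @v2: history=[] -> no version <= 2 -> NONE
v9: WRITE e=85  (e history now [(1, 54), (2, 61), (5, 14), (9, 85)])
v10: WRITE e=77  (e history now [(1, 54), (2, 61), (5, 14), (9, 85), (10, 77)])
v11: WRITE c=10  (c history now [(11, 10)])
v12: WRITE d=42  (d history now [(4, 73), (7, 59), (12, 42)])
v13: WRITE c=5  (c history now [(11, 10), (13, 5)])
READ e @v12: history=[(1, 54), (2, 61), (5, 14), (9, 85), (10, 77)] -> pick v10 -> 77
v14: WRITE d=69  (d history now [(4, 73), (7, 59), (12, 42), (14, 69)])
v15: WRITE e=36  (e history now [(1, 54), (2, 61), (5, 14), (9, 85), (10, 77), (15, 36)])
READ e @v2: history=[(1, 54), (2, 61), (5, 14), (9, 85), (10, 77), (15, 36)] -> pick v2 -> 61
v16: WRITE d=5  (d history now [(4, 73), (7, 59), (12, 42), (14, 69), (16, 5)])
v17: WRITE b=46  (b history now [(3, 52), (6, 73), (8, 86), (17, 46)])
v18: WRITE a=6  (a history now [(18, 6)])
v19: WRITE d=52  (d history now [(4, 73), (7, 59), (12, 42), (14, 69), (16, 5), (19, 52)])
v20: WRITE a=8  (a history now [(18, 6), (20, 8)])
v21: WRITE d=3  (d history now [(4, 73), (7, 59), (12, 42), (14, 69), (16, 5), (19, 52), (21, 3)])
READ c @v10: history=[(11, 10), (13, 5)] -> no version <= 10 -> NONE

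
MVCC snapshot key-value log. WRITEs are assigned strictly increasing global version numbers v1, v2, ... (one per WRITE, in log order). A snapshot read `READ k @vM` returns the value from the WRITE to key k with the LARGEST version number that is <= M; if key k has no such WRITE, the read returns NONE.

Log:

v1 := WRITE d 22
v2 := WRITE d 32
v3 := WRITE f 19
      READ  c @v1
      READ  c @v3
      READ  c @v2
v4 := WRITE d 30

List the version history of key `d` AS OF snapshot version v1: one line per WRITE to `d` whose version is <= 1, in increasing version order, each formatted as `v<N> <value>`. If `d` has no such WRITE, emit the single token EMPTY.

Answer: v1 22

Derivation:
Scan writes for key=d with version <= 1:
  v1 WRITE d 22 -> keep
  v2 WRITE d 32 -> drop (> snap)
  v3 WRITE f 19 -> skip
  v4 WRITE d 30 -> drop (> snap)
Collected: [(1, 22)]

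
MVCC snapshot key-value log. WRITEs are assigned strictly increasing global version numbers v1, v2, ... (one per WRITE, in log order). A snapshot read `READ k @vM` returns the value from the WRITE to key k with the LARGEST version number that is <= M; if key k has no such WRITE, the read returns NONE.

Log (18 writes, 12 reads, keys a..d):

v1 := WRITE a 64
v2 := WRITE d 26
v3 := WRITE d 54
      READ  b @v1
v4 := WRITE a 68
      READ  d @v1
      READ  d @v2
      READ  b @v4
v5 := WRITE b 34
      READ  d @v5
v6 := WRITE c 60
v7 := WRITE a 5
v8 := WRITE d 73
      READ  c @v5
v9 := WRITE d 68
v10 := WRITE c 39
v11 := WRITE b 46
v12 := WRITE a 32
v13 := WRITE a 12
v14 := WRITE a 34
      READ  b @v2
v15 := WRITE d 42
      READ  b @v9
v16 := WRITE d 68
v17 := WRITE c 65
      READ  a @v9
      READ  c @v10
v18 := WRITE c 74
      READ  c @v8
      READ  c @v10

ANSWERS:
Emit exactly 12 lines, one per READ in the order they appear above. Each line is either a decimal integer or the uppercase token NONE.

Answer: NONE
NONE
26
NONE
54
NONE
NONE
34
5
39
60
39

Derivation:
v1: WRITE a=64  (a history now [(1, 64)])
v2: WRITE d=26  (d history now [(2, 26)])
v3: WRITE d=54  (d history now [(2, 26), (3, 54)])
READ b @v1: history=[] -> no version <= 1 -> NONE
v4: WRITE a=68  (a history now [(1, 64), (4, 68)])
READ d @v1: history=[(2, 26), (3, 54)] -> no version <= 1 -> NONE
READ d @v2: history=[(2, 26), (3, 54)] -> pick v2 -> 26
READ b @v4: history=[] -> no version <= 4 -> NONE
v5: WRITE b=34  (b history now [(5, 34)])
READ d @v5: history=[(2, 26), (3, 54)] -> pick v3 -> 54
v6: WRITE c=60  (c history now [(6, 60)])
v7: WRITE a=5  (a history now [(1, 64), (4, 68), (7, 5)])
v8: WRITE d=73  (d history now [(2, 26), (3, 54), (8, 73)])
READ c @v5: history=[(6, 60)] -> no version <= 5 -> NONE
v9: WRITE d=68  (d history now [(2, 26), (3, 54), (8, 73), (9, 68)])
v10: WRITE c=39  (c history now [(6, 60), (10, 39)])
v11: WRITE b=46  (b history now [(5, 34), (11, 46)])
v12: WRITE a=32  (a history now [(1, 64), (4, 68), (7, 5), (12, 32)])
v13: WRITE a=12  (a history now [(1, 64), (4, 68), (7, 5), (12, 32), (13, 12)])
v14: WRITE a=34  (a history now [(1, 64), (4, 68), (7, 5), (12, 32), (13, 12), (14, 34)])
READ b @v2: history=[(5, 34), (11, 46)] -> no version <= 2 -> NONE
v15: WRITE d=42  (d history now [(2, 26), (3, 54), (8, 73), (9, 68), (15, 42)])
READ b @v9: history=[(5, 34), (11, 46)] -> pick v5 -> 34
v16: WRITE d=68  (d history now [(2, 26), (3, 54), (8, 73), (9, 68), (15, 42), (16, 68)])
v17: WRITE c=65  (c history now [(6, 60), (10, 39), (17, 65)])
READ a @v9: history=[(1, 64), (4, 68), (7, 5), (12, 32), (13, 12), (14, 34)] -> pick v7 -> 5
READ c @v10: history=[(6, 60), (10, 39), (17, 65)] -> pick v10 -> 39
v18: WRITE c=74  (c history now [(6, 60), (10, 39), (17, 65), (18, 74)])
READ c @v8: history=[(6, 60), (10, 39), (17, 65), (18, 74)] -> pick v6 -> 60
READ c @v10: history=[(6, 60), (10, 39), (17, 65), (18, 74)] -> pick v10 -> 39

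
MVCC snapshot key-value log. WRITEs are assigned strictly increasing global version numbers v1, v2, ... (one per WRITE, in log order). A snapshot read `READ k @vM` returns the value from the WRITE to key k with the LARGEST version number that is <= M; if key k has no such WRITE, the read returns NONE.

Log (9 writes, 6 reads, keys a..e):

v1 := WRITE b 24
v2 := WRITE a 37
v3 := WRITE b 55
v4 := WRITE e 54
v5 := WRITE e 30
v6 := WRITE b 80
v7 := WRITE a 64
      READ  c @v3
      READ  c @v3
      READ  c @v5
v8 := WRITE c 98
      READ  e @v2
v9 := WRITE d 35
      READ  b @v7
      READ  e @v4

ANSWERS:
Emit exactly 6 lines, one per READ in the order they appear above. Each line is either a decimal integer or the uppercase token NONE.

Answer: NONE
NONE
NONE
NONE
80
54

Derivation:
v1: WRITE b=24  (b history now [(1, 24)])
v2: WRITE a=37  (a history now [(2, 37)])
v3: WRITE b=55  (b history now [(1, 24), (3, 55)])
v4: WRITE e=54  (e history now [(4, 54)])
v5: WRITE e=30  (e history now [(4, 54), (5, 30)])
v6: WRITE b=80  (b history now [(1, 24), (3, 55), (6, 80)])
v7: WRITE a=64  (a history now [(2, 37), (7, 64)])
READ c @v3: history=[] -> no version <= 3 -> NONE
READ c @v3: history=[] -> no version <= 3 -> NONE
READ c @v5: history=[] -> no version <= 5 -> NONE
v8: WRITE c=98  (c history now [(8, 98)])
READ e @v2: history=[(4, 54), (5, 30)] -> no version <= 2 -> NONE
v9: WRITE d=35  (d history now [(9, 35)])
READ b @v7: history=[(1, 24), (3, 55), (6, 80)] -> pick v6 -> 80
READ e @v4: history=[(4, 54), (5, 30)] -> pick v4 -> 54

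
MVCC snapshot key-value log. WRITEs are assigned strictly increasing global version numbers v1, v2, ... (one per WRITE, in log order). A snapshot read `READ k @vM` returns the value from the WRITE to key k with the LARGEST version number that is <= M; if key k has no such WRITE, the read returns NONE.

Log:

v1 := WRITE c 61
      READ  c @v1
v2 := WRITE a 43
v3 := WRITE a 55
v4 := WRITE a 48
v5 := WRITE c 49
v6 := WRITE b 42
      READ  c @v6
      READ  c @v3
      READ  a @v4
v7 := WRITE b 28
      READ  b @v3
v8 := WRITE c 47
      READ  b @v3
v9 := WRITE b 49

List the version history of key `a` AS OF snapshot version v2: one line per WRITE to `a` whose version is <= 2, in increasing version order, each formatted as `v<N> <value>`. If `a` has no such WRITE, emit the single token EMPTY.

Scan writes for key=a with version <= 2:
  v1 WRITE c 61 -> skip
  v2 WRITE a 43 -> keep
  v3 WRITE a 55 -> drop (> snap)
  v4 WRITE a 48 -> drop (> snap)
  v5 WRITE c 49 -> skip
  v6 WRITE b 42 -> skip
  v7 WRITE b 28 -> skip
  v8 WRITE c 47 -> skip
  v9 WRITE b 49 -> skip
Collected: [(2, 43)]

Answer: v2 43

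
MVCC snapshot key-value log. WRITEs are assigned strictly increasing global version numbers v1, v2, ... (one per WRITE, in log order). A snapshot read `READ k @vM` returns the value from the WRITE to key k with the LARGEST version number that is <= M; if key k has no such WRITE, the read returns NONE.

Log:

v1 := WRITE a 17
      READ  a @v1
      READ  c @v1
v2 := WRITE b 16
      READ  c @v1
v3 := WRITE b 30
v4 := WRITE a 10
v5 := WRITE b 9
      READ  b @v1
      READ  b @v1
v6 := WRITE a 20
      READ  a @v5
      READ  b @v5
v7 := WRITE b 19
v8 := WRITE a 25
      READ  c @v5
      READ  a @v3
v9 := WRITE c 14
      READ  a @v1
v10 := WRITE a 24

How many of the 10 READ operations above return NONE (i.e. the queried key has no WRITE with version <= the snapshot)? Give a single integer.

v1: WRITE a=17  (a history now [(1, 17)])
READ a @v1: history=[(1, 17)] -> pick v1 -> 17
READ c @v1: history=[] -> no version <= 1 -> NONE
v2: WRITE b=16  (b history now [(2, 16)])
READ c @v1: history=[] -> no version <= 1 -> NONE
v3: WRITE b=30  (b history now [(2, 16), (3, 30)])
v4: WRITE a=10  (a history now [(1, 17), (4, 10)])
v5: WRITE b=9  (b history now [(2, 16), (3, 30), (5, 9)])
READ b @v1: history=[(2, 16), (3, 30), (5, 9)] -> no version <= 1 -> NONE
READ b @v1: history=[(2, 16), (3, 30), (5, 9)] -> no version <= 1 -> NONE
v6: WRITE a=20  (a history now [(1, 17), (4, 10), (6, 20)])
READ a @v5: history=[(1, 17), (4, 10), (6, 20)] -> pick v4 -> 10
READ b @v5: history=[(2, 16), (3, 30), (5, 9)] -> pick v5 -> 9
v7: WRITE b=19  (b history now [(2, 16), (3, 30), (5, 9), (7, 19)])
v8: WRITE a=25  (a history now [(1, 17), (4, 10), (6, 20), (8, 25)])
READ c @v5: history=[] -> no version <= 5 -> NONE
READ a @v3: history=[(1, 17), (4, 10), (6, 20), (8, 25)] -> pick v1 -> 17
v9: WRITE c=14  (c history now [(9, 14)])
READ a @v1: history=[(1, 17), (4, 10), (6, 20), (8, 25)] -> pick v1 -> 17
v10: WRITE a=24  (a history now [(1, 17), (4, 10), (6, 20), (8, 25), (10, 24)])
Read results in order: ['17', 'NONE', 'NONE', 'NONE', 'NONE', '10', '9', 'NONE', '17', '17']
NONE count = 5

Answer: 5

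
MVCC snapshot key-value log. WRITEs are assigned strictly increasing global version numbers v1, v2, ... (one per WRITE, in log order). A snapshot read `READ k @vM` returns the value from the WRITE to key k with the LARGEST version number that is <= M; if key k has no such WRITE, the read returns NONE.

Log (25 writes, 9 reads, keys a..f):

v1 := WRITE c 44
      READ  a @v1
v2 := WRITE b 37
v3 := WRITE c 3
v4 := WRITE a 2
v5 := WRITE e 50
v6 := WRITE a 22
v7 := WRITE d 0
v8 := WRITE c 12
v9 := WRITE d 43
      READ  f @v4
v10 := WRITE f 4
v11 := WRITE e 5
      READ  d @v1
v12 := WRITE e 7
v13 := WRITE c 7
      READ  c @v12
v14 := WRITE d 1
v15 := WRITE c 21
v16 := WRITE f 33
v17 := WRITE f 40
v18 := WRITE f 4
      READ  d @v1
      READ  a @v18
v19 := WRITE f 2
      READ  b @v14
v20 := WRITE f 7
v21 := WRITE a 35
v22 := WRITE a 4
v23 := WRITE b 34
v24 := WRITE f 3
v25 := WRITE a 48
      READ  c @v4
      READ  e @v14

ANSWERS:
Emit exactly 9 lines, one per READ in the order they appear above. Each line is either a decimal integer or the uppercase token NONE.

Answer: NONE
NONE
NONE
12
NONE
22
37
3
7

Derivation:
v1: WRITE c=44  (c history now [(1, 44)])
READ a @v1: history=[] -> no version <= 1 -> NONE
v2: WRITE b=37  (b history now [(2, 37)])
v3: WRITE c=3  (c history now [(1, 44), (3, 3)])
v4: WRITE a=2  (a history now [(4, 2)])
v5: WRITE e=50  (e history now [(5, 50)])
v6: WRITE a=22  (a history now [(4, 2), (6, 22)])
v7: WRITE d=0  (d history now [(7, 0)])
v8: WRITE c=12  (c history now [(1, 44), (3, 3), (8, 12)])
v9: WRITE d=43  (d history now [(7, 0), (9, 43)])
READ f @v4: history=[] -> no version <= 4 -> NONE
v10: WRITE f=4  (f history now [(10, 4)])
v11: WRITE e=5  (e history now [(5, 50), (11, 5)])
READ d @v1: history=[(7, 0), (9, 43)] -> no version <= 1 -> NONE
v12: WRITE e=7  (e history now [(5, 50), (11, 5), (12, 7)])
v13: WRITE c=7  (c history now [(1, 44), (3, 3), (8, 12), (13, 7)])
READ c @v12: history=[(1, 44), (3, 3), (8, 12), (13, 7)] -> pick v8 -> 12
v14: WRITE d=1  (d history now [(7, 0), (9, 43), (14, 1)])
v15: WRITE c=21  (c history now [(1, 44), (3, 3), (8, 12), (13, 7), (15, 21)])
v16: WRITE f=33  (f history now [(10, 4), (16, 33)])
v17: WRITE f=40  (f history now [(10, 4), (16, 33), (17, 40)])
v18: WRITE f=4  (f history now [(10, 4), (16, 33), (17, 40), (18, 4)])
READ d @v1: history=[(7, 0), (9, 43), (14, 1)] -> no version <= 1 -> NONE
READ a @v18: history=[(4, 2), (6, 22)] -> pick v6 -> 22
v19: WRITE f=2  (f history now [(10, 4), (16, 33), (17, 40), (18, 4), (19, 2)])
READ b @v14: history=[(2, 37)] -> pick v2 -> 37
v20: WRITE f=7  (f history now [(10, 4), (16, 33), (17, 40), (18, 4), (19, 2), (20, 7)])
v21: WRITE a=35  (a history now [(4, 2), (6, 22), (21, 35)])
v22: WRITE a=4  (a history now [(4, 2), (6, 22), (21, 35), (22, 4)])
v23: WRITE b=34  (b history now [(2, 37), (23, 34)])
v24: WRITE f=3  (f history now [(10, 4), (16, 33), (17, 40), (18, 4), (19, 2), (20, 7), (24, 3)])
v25: WRITE a=48  (a history now [(4, 2), (6, 22), (21, 35), (22, 4), (25, 48)])
READ c @v4: history=[(1, 44), (3, 3), (8, 12), (13, 7), (15, 21)] -> pick v3 -> 3
READ e @v14: history=[(5, 50), (11, 5), (12, 7)] -> pick v12 -> 7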